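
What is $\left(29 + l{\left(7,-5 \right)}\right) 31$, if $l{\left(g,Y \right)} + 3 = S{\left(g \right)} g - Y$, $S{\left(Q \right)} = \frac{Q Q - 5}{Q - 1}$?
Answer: $\frac{7657}{3} \approx 2552.3$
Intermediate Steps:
$S{\left(Q \right)} = \frac{-5 + Q^{2}}{-1 + Q}$ ($S{\left(Q \right)} = \frac{Q^{2} - 5}{-1 + Q} = \frac{-5 + Q^{2}}{-1 + Q}$)
$l{\left(g,Y \right)} = -3 - Y + \frac{g \left(-5 + g^{2}\right)}{-1 + g}$ ($l{\left(g,Y \right)} = -3 - \left(Y - \frac{-5 + g^{2}}{-1 + g} g\right) = -3 - \left(Y - \frac{g \left(-5 + g^{2}\right)}{-1 + g}\right) = -3 - Y + \frac{g \left(-5 + g^{2}\right)}{-1 + g}$)
$\left(29 + l{\left(7,-5 \right)}\right) 31 = \left(29 + \frac{3 - 5 + 7^{3} - 56 - \left(-5\right) 7}{-1 + 7}\right) 31 = \left(29 + \frac{3 - 5 + 343 - 56 + 35}{6}\right) 31 = \left(29 + \frac{1}{6} \cdot 320\right) 31 = \left(29 + \frac{160}{3}\right) 31 = \frac{247}{3} \cdot 31 = \frac{7657}{3}$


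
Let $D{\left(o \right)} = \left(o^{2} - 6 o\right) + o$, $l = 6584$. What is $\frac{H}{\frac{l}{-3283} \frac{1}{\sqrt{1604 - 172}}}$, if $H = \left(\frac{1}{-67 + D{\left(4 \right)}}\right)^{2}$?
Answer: $- \frac{3283 \sqrt{358}}{16594972} \approx -0.0037431$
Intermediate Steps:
$D{\left(o \right)} = o^{2} - 5 o$
$H = \frac{1}{5041}$ ($H = \left(\frac{1}{-67 + 4 \left(-5 + 4\right)}\right)^{2} = \left(\frac{1}{-67 + 4 \left(-1\right)}\right)^{2} = \left(\frac{1}{-67 - 4}\right)^{2} = \left(\frac{1}{-71}\right)^{2} = \left(- \frac{1}{71}\right)^{2} = \frac{1}{5041} \approx 0.00019837$)
$\frac{H}{\frac{l}{-3283} \frac{1}{\sqrt{1604 - 172}}} = \frac{1}{5041 \frac{6584 \frac{1}{-3283}}{\sqrt{1604 - 172}}} = \frac{1}{5041 \frac{6584 \left(- \frac{1}{3283}\right)}{\sqrt{1432}}} = \frac{1}{5041 \left(- \frac{6584}{3283 \cdot 2 \sqrt{358}}\right)} = \frac{1}{5041 \left(- \frac{6584 \frac{\sqrt{358}}{716}}{3283}\right)} = \frac{1}{5041 \left(- \frac{1646 \sqrt{358}}{587657}\right)} = \frac{\left(- \frac{3283}{3292}\right) \sqrt{358}}{5041} = - \frac{3283 \sqrt{358}}{16594972}$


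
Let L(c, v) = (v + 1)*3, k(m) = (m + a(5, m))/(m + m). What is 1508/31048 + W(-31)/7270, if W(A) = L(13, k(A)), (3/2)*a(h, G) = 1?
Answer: 86039527/1749321940 ≈ 0.049185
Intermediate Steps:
a(h, G) = ⅔ (a(h, G) = (⅔)*1 = ⅔)
k(m) = (⅔ + m)/(2*m) (k(m) = (m + ⅔)/(m + m) = (⅔ + m)/((2*m)) = (⅔ + m)*(1/(2*m)) = (⅔ + m)/(2*m))
L(c, v) = 3 + 3*v (L(c, v) = (1 + v)*3 = 3 + 3*v)
W(A) = 3 + (2 + 3*A)/(2*A) (W(A) = 3 + 3*((2 + 3*A)/(6*A)) = 3 + (2 + 3*A)/(2*A))
1508/31048 + W(-31)/7270 = 1508/31048 + (9/2 + 1/(-31))/7270 = 1508*(1/31048) + (9/2 - 1/31)*(1/7270) = 377/7762 + (277/62)*(1/7270) = 377/7762 + 277/450740 = 86039527/1749321940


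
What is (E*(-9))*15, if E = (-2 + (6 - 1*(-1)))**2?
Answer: -3375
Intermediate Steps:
E = 25 (E = (-2 + (6 + 1))**2 = (-2 + 7)**2 = 5**2 = 25)
(E*(-9))*15 = (25*(-9))*15 = -225*15 = -3375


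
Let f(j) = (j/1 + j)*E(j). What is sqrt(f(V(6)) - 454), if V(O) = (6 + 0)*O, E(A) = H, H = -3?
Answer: I*sqrt(670) ≈ 25.884*I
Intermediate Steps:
E(A) = -3
V(O) = 6*O
f(j) = -6*j (f(j) = (j/1 + j)*(-3) = (j*1 + j)*(-3) = (j + j)*(-3) = (2*j)*(-3) = -6*j)
sqrt(f(V(6)) - 454) = sqrt(-36*6 - 454) = sqrt(-6*36 - 454) = sqrt(-216 - 454) = sqrt(-670) = I*sqrt(670)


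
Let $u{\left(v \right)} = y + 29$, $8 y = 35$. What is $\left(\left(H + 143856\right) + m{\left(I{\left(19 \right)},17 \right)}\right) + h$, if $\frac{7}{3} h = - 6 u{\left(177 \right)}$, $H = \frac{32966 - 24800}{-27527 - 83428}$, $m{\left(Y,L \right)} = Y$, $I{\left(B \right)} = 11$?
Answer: $\frac{148896836689}{1035580} \approx 1.4378 \cdot 10^{5}$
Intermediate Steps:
$y = \frac{35}{8}$ ($y = \frac{1}{8} \cdot 35 = \frac{35}{8} \approx 4.375$)
$u{\left(v \right)} = \frac{267}{8}$ ($u{\left(v \right)} = \frac{35}{8} + 29 = \frac{267}{8}$)
$H = - \frac{2722}{36985}$ ($H = \frac{8166}{-110955} = 8166 \left(- \frac{1}{110955}\right) = - \frac{2722}{36985} \approx -0.073597$)
$h = - \frac{2403}{28}$ ($h = \frac{3 \left(\left(-6\right) \frac{267}{8}\right)}{7} = \frac{3}{7} \left(- \frac{801}{4}\right) = - \frac{2403}{28} \approx -85.821$)
$\left(\left(H + 143856\right) + m{\left(I{\left(19 \right)},17 \right)}\right) + h = \left(\left(- \frac{2722}{36985} + 143856\right) + 11\right) - \frac{2403}{28} = \left(\frac{5320511438}{36985} + 11\right) - \frac{2403}{28} = \frac{5320918273}{36985} - \frac{2403}{28} = \frac{148896836689}{1035580}$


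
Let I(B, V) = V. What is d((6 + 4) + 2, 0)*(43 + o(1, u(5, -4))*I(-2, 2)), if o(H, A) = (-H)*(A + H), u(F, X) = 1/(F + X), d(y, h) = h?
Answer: 0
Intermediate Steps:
o(H, A) = -H*(A + H)
d((6 + 4) + 2, 0)*(43 + o(1, u(5, -4))*I(-2, 2)) = 0*(43 - 1*1*(1/(5 - 4) + 1)*2) = 0*(43 - 1*1*(1/1 + 1)*2) = 0*(43 - 1*1*(1 + 1)*2) = 0*(43 - 1*1*2*2) = 0*(43 - 2*2) = 0*(43 - 4) = 0*39 = 0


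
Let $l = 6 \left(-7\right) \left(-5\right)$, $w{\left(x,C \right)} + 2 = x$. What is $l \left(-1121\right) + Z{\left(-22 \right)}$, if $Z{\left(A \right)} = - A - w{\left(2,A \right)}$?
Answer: $-235388$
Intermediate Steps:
$w{\left(x,C \right)} = -2 + x$
$l = 210$ ($l = \left(-42\right) \left(-5\right) = 210$)
$Z{\left(A \right)} = - A$ ($Z{\left(A \right)} = - A - \left(-2 + 2\right) = - A - 0 = - A + 0 = - A$)
$l \left(-1121\right) + Z{\left(-22 \right)} = 210 \left(-1121\right) - -22 = -235410 + 22 = -235388$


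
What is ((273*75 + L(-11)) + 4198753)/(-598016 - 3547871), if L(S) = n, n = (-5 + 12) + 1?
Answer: -4219236/4145887 ≈ -1.0177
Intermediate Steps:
n = 8 (n = 7 + 1 = 8)
L(S) = 8
((273*75 + L(-11)) + 4198753)/(-598016 - 3547871) = ((273*75 + 8) + 4198753)/(-598016 - 3547871) = ((20475 + 8) + 4198753)/(-4145887) = (20483 + 4198753)*(-1/4145887) = 4219236*(-1/4145887) = -4219236/4145887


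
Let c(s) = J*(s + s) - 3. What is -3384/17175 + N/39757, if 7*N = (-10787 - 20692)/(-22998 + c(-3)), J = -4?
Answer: -343466135689/1743255990675 ≈ -0.19703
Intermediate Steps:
c(s) = -3 - 8*s (c(s) = -4*(s + s) - 3 = -8*s - 3 = -3 - 8*s)
N = 1499/7659 (N = ((-10787 - 20692)/(-22998 + (-3 - 8*(-3))))/7 = (-31479/(-22998 + (-3 + 24)))/7 = (-31479/(-22998 + 21))/7 = (-31479/(-22977))/7 = (-31479*(-1/22977))/7 = (⅐)*(10493/7659) = 1499/7659 ≈ 0.19572)
-3384/17175 + N/39757 = -3384/17175 + (1499/7659)/39757 = -3384*1/17175 + (1499/7659)*(1/39757) = -1128/5725 + 1499/304498863 = -343466135689/1743255990675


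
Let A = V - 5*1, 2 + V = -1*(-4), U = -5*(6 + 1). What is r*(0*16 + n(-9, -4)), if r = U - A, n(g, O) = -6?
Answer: 192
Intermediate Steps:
U = -35 (U = -5*7 = -35)
V = 2 (V = -2 - 1*(-4) = -2 + 4 = 2)
A = -3 (A = 2 - 5*1 = 2 - 5 = -3)
r = -32 (r = -35 - 1*(-3) = -35 + 3 = -32)
r*(0*16 + n(-9, -4)) = -32*(0*16 - 6) = -32*(0 - 6) = -32*(-6) = 192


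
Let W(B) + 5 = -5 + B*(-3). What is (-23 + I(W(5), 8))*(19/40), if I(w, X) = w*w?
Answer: 5719/20 ≈ 285.95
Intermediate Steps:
W(B) = -10 - 3*B (W(B) = -5 + (-5 + B*(-3)) = -5 + (-5 - 3*B) = -10 - 3*B)
I(w, X) = w²
(-23 + I(W(5), 8))*(19/40) = (-23 + (-10 - 3*5)²)*(19/40) = (-23 + (-10 - 15)²)*(19*(1/40)) = (-23 + (-25)²)*(19/40) = (-23 + 625)*(19/40) = 602*(19/40) = 5719/20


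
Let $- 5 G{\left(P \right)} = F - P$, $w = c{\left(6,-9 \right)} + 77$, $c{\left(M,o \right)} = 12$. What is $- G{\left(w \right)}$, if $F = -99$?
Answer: $- \frac{188}{5} \approx -37.6$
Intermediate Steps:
$w = 89$ ($w = 12 + 77 = 89$)
$G{\left(P \right)} = \frac{99}{5} + \frac{P}{5}$ ($G{\left(P \right)} = - \frac{-99 - P}{5} = \frac{99}{5} + \frac{P}{5}$)
$- G{\left(w \right)} = - (\frac{99}{5} + \frac{1}{5} \cdot 89) = - (\frac{99}{5} + \frac{89}{5}) = \left(-1\right) \frac{188}{5} = - \frac{188}{5}$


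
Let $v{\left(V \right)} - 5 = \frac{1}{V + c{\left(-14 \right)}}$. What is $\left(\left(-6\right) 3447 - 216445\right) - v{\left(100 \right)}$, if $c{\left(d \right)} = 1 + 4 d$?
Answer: $- \frac{10670941}{45} \approx -2.3713 \cdot 10^{5}$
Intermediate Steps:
$v{\left(V \right)} = 5 + \frac{1}{-55 + V}$ ($v{\left(V \right)} = 5 + \frac{1}{V + \left(1 + 4 \left(-14\right)\right)} = 5 + \frac{1}{V + \left(1 - 56\right)} = 5 + \frac{1}{V - 55} = 5 + \frac{1}{-55 + V}$)
$\left(\left(-6\right) 3447 - 216445\right) - v{\left(100 \right)} = \left(\left(-6\right) 3447 - 216445\right) - \frac{-274 + 5 \cdot 100}{-55 + 100} = \left(-20682 - 216445\right) - \frac{-274 + 500}{45} = -237127 - \frac{1}{45} \cdot 226 = -237127 - \frac{226}{45} = - \frac{10670941}{45}$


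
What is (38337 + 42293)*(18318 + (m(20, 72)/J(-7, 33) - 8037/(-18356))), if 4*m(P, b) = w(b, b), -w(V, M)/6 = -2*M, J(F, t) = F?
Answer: 94732502222985/64246 ≈ 1.4745e+9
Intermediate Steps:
w(V, M) = 12*M (w(V, M) = -(-12)*M = 12*M)
m(P, b) = 3*b (m(P, b) = (12*b)/4 = 3*b)
(38337 + 42293)*(18318 + (m(20, 72)/J(-7, 33) - 8037/(-18356))) = (38337 + 42293)*(18318 + ((3*72)/(-7) - 8037/(-18356))) = 80630*(18318 + (216*(-1/7) - 8037*(-1/18356))) = 80630*(18318 + (-216/7 + 8037/18356)) = 80630*(18318 - 3908637/128492) = 80630*(2349807819/128492) = 94732502222985/64246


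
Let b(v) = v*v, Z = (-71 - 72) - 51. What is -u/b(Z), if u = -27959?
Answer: 27959/37636 ≈ 0.74288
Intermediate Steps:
Z = -194 (Z = -143 - 51 = -194)
b(v) = v²
-u/b(Z) = -(-27959)/((-194)²) = -(-27959)/37636 = -1*(-27959/37636) = 27959/37636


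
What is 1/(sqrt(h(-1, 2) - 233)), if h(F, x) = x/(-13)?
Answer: -I*sqrt(39403)/3031 ≈ -0.065491*I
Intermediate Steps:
h(F, x) = -x/13 (h(F, x) = x*(-1/13) = -x/13)
1/(sqrt(h(-1, 2) - 233)) = 1/(sqrt(-1/13*2 - 233)) = 1/(sqrt(-2/13 - 233)) = 1/(sqrt(-3031/13)) = 1/(I*sqrt(39403)/13) = -I*sqrt(39403)/3031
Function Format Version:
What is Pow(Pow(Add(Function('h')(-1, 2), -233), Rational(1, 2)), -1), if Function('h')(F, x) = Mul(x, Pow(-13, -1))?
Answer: Mul(Rational(-1, 3031), I, Pow(39403, Rational(1, 2))) ≈ Mul(-0.065491, I)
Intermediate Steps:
Function('h')(F, x) = Mul(Rational(-1, 13), x) (Function('h')(F, x) = Mul(x, Rational(-1, 13)) = Mul(Rational(-1, 13), x))
Pow(Pow(Add(Function('h')(-1, 2), -233), Rational(1, 2)), -1) = Pow(Pow(Add(Mul(Rational(-1, 13), 2), -233), Rational(1, 2)), -1) = Pow(Pow(Add(Rational(-2, 13), -233), Rational(1, 2)), -1) = Pow(Pow(Rational(-3031, 13), Rational(1, 2)), -1) = Pow(Mul(Rational(1, 13), I, Pow(39403, Rational(1, 2))), -1) = Mul(Rational(-1, 3031), I, Pow(39403, Rational(1, 2)))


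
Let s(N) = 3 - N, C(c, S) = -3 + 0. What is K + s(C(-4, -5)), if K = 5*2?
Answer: 16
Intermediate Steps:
C(c, S) = -3
K = 10
K + s(C(-4, -5)) = 10 + (3 - 1*(-3)) = 10 + (3 + 3) = 10 + 6 = 16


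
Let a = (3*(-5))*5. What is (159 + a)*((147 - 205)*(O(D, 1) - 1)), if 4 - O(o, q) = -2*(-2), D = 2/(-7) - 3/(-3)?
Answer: 4872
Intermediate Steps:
D = 5/7 (D = 2*(-⅐) - 3*(-⅓) = -2/7 + 1 = 5/7 ≈ 0.71429)
O(o, q) = 0 (O(o, q) = 4 - (-2)*(-2) = 4 - 1*4 = 4 - 4 = 0)
a = -75 (a = -15*5 = -75)
(159 + a)*((147 - 205)*(O(D, 1) - 1)) = (159 - 75)*((147 - 205)*(0 - 1)) = 84*(-58*(-1)) = 84*58 = 4872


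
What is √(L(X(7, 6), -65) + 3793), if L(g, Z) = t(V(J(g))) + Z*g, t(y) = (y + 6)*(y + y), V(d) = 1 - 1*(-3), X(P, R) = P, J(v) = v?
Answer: √3418 ≈ 58.464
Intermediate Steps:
V(d) = 4 (V(d) = 1 + 3 = 4)
t(y) = 2*y*(6 + y) (t(y) = (6 + y)*(2*y) = 2*y*(6 + y))
L(g, Z) = 80 + Z*g (L(g, Z) = 2*4*(6 + 4) + Z*g = 2*4*10 + Z*g = 80 + Z*g)
√(L(X(7, 6), -65) + 3793) = √((80 - 65*7) + 3793) = √((80 - 455) + 3793) = √(-375 + 3793) = √3418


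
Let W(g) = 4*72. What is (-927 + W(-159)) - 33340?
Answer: -33979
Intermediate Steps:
W(g) = 288
(-927 + W(-159)) - 33340 = (-927 + 288) - 33340 = -639 - 33340 = -33979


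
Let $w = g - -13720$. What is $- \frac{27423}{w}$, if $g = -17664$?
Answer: $\frac{27423}{3944} \approx 6.9531$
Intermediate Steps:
$w = -3944$ ($w = -17664 - -13720 = -17664 + 13720 = -3944$)
$- \frac{27423}{w} = - \frac{27423}{-3944} = \left(-27423\right) \left(- \frac{1}{3944}\right) = \frac{27423}{3944}$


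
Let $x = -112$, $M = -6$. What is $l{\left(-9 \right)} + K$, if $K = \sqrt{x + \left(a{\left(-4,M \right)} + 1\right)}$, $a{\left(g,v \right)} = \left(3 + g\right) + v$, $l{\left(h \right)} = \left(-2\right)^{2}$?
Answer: $4 + i \sqrt{118} \approx 4.0 + 10.863 i$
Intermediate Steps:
$l{\left(h \right)} = 4$
$a{\left(g,v \right)} = 3 + g + v$
$K = i \sqrt{118}$ ($K = \sqrt{-112 + \left(\left(3 - 4 - 6\right) + 1\right)} = \sqrt{-112 + \left(-7 + 1\right)} = \sqrt{-112 - 6} = \sqrt{-118} = i \sqrt{118} \approx 10.863 i$)
$l{\left(-9 \right)} + K = 4 + i \sqrt{118}$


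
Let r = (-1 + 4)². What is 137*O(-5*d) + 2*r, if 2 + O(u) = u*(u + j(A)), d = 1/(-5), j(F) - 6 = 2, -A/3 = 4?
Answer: 977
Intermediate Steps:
A = -12 (A = -3*4 = -12)
j(F) = 8 (j(F) = 6 + 2 = 8)
d = -⅕ ≈ -0.20000
r = 9 (r = 3² = 9)
O(u) = -2 + u*(8 + u) (O(u) = -2 + u*(u + 8) = -2 + u*(8 + u))
137*O(-5*d) + 2*r = 137*(-2 + (-5*(-⅕))² + 8*(-5*(-⅕))) + 2*9 = 137*(-2 + 1² + 8*1) + 18 = 137*(-2 + 1 + 8) + 18 = 137*7 + 18 = 959 + 18 = 977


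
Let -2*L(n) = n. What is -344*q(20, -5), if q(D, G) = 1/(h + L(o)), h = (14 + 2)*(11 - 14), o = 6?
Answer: 344/51 ≈ 6.7451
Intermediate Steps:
L(n) = -n/2
h = -48 (h = 16*(-3) = -48)
q(D, G) = -1/51 (q(D, G) = 1/(-48 - 1/2*6) = 1/(-48 - 3) = 1/(-51) = -1/51)
-344*q(20, -5) = -344*(-1/51) = 344/51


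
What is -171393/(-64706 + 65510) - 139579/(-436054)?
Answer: -12437396951/58431236 ≈ -212.86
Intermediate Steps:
-171393/(-64706 + 65510) - 139579/(-436054) = -171393/804 - 139579*(-1/436054) = -171393*1/804 + 139579/436054 = -57131/268 + 139579/436054 = -12437396951/58431236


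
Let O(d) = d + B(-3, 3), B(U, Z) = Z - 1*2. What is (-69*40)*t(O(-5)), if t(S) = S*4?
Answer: 44160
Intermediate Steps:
B(U, Z) = -2 + Z (B(U, Z) = Z - 2 = -2 + Z)
O(d) = 1 + d (O(d) = d + (-2 + 3) = d + 1 = 1 + d)
t(S) = 4*S
(-69*40)*t(O(-5)) = (-69*40)*(4*(1 - 5)) = -11040*(-4) = -2760*(-16) = 44160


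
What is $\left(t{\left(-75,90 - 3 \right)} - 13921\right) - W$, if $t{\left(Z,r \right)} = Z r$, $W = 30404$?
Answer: $-50850$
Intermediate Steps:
$\left(t{\left(-75,90 - 3 \right)} - 13921\right) - W = \left(- 75 \left(90 - 3\right) - 13921\right) - 30404 = \left(\left(-75\right) 87 - 13921\right) - 30404 = \left(-6525 - 13921\right) - 30404 = -20446 - 30404 = -50850$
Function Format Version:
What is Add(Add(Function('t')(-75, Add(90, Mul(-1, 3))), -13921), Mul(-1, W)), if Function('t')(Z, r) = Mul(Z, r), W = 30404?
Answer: -50850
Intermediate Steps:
Add(Add(Function('t')(-75, Add(90, Mul(-1, 3))), -13921), Mul(-1, W)) = Add(Add(Mul(-75, Add(90, Mul(-1, 3))), -13921), Mul(-1, 30404)) = Add(Add(Mul(-75, Add(90, -3)), -13921), -30404) = Add(Add(Mul(-75, 87), -13921), -30404) = Add(Add(-6525, -13921), -30404) = Add(-20446, -30404) = -50850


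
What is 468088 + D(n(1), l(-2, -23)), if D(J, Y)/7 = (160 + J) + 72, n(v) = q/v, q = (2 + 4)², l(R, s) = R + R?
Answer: 469964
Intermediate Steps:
l(R, s) = 2*R
q = 36 (q = 6² = 36)
n(v) = 36/v
D(J, Y) = 1624 + 7*J (D(J, Y) = 7*((160 + J) + 72) = 7*(232 + J) = 1624 + 7*J)
468088 + D(n(1), l(-2, -23)) = 468088 + (1624 + 7*(36/1)) = 468088 + (1624 + 7*(36*1)) = 468088 + (1624 + 7*36) = 468088 + (1624 + 252) = 468088 + 1876 = 469964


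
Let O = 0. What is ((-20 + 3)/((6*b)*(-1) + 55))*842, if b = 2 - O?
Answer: -14314/43 ≈ -332.88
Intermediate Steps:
b = 2 (b = 2 - 1*0 = 2 + 0 = 2)
((-20 + 3)/((6*b)*(-1) + 55))*842 = ((-20 + 3)/((6*2)*(-1) + 55))*842 = -17/(12*(-1) + 55)*842 = -17/(-12 + 55)*842 = -17/43*842 = -14314/43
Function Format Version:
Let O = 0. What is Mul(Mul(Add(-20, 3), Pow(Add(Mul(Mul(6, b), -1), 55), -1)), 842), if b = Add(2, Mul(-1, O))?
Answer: Rational(-14314, 43) ≈ -332.88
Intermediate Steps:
b = 2 (b = Add(2, Mul(-1, 0)) = Add(2, 0) = 2)
Mul(Mul(Add(-20, 3), Pow(Add(Mul(Mul(6, b), -1), 55), -1)), 842) = Mul(Mul(Add(-20, 3), Pow(Add(Mul(Mul(6, 2), -1), 55), -1)), 842) = Mul(Mul(-17, Pow(Add(Mul(12, -1), 55), -1)), 842) = Mul(Mul(-17, Pow(Add(-12, 55), -1)), 842) = Mul(Mul(-17, Pow(43, -1)), 842) = Mul(Mul(-17, Rational(1, 43)), 842) = Mul(Rational(-17, 43), 842) = Rational(-14314, 43)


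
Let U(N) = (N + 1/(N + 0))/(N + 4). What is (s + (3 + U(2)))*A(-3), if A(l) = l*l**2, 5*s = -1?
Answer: -1737/20 ≈ -86.850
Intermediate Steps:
s = -1/5 (s = (1/5)*(-1) = -1/5 ≈ -0.20000)
A(l) = l**3
U(N) = (N + 1/N)/(4 + N)
(s + (3 + U(2)))*A(-3) = (-1/5 + (3 + (1 + 2**2)/(2*(4 + 2))))*(-3)**3 = (-1/5 + (3 + (1/2)*(1 + 4)/6))*(-27) = (-1/5 + (3 + (1/2)*(1/6)*5))*(-27) = (-1/5 + (3 + 5/12))*(-27) = (-1/5 + 41/12)*(-27) = (193/60)*(-27) = -1737/20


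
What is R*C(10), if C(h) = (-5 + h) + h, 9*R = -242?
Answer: -1210/3 ≈ -403.33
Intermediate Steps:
R = -242/9 (R = (1/9)*(-242) = -242/9 ≈ -26.889)
C(h) = -5 + 2*h
R*C(10) = -242*(-5 + 2*10)/9 = -242*(-5 + 20)/9 = -242/9*15 = -1210/3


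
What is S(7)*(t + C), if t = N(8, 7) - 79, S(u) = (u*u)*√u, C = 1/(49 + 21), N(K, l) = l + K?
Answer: -31353*√7/10 ≈ -8295.2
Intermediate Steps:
N(K, l) = K + l
C = 1/70 ≈ 0.014286
S(u) = u^(5/2) (S(u) = u²*√u = u^(5/2))
t = -64 (t = (8 + 7) - 79 = 15 - 79 = -64)
S(7)*(t + C) = 7^(5/2)*(-64 + 1/70) = (49*√7)*(-4479/70) = -31353*√7/10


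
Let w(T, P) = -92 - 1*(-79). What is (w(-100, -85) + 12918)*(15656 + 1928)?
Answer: 226921520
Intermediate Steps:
w(T, P) = -13 (w(T, P) = -92 + 79 = -13)
(w(-100, -85) + 12918)*(15656 + 1928) = (-13 + 12918)*(15656 + 1928) = 12905*17584 = 226921520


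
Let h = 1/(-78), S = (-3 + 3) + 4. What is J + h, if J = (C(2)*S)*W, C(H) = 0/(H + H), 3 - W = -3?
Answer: -1/78 ≈ -0.012821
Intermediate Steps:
W = 6 (W = 3 - 1*(-3) = 3 + 3 = 6)
S = 4 (S = 0 + 4 = 4)
C(H) = 0 (C(H) = 0/((2*H)) = 0*(1/(2*H)) = 0)
J = 0 (J = (0*4)*6 = 0*6 = 0)
h = -1/78 ≈ -0.012821
J + h = 0 - 1/78 = -1/78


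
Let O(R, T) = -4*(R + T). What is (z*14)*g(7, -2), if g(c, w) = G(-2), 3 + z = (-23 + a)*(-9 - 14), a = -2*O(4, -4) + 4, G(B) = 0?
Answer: 0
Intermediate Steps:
O(R, T) = -4*R - 4*T
a = 4 (a = -2*(-4*4 - 4*(-4)) + 4 = -2*(-16 + 16) + 4 = -2*0 + 4 = 0 + 4 = 4)
z = 434 (z = -3 + (-23 + 4)*(-9 - 14) = -3 - 19*(-23) = -3 + 437 = 434)
g(c, w) = 0
(z*14)*g(7, -2) = (434*14)*0 = 6076*0 = 0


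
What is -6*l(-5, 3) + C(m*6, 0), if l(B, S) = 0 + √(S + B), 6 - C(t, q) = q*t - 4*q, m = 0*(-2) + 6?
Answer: 6 - 6*I*√2 ≈ 6.0 - 8.4853*I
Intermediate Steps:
m = 6 (m = 0 + 6 = 6)
C(t, q) = 6 + 4*q - q*t (C(t, q) = 6 - (q*t - 4*q) = 6 - (-4*q + q*t) = 6 + (4*q - q*t) = 6 + 4*q - q*t)
l(B, S) = √(B + S) (l(B, S) = 0 + √(B + S) = √(B + S))
-6*l(-5, 3) + C(m*6, 0) = -6*√(-5 + 3) + (6 + 4*0 - 1*0*6*6) = -6*I*√2 + (6 + 0 - 1*0*36) = -6*I*√2 + (6 + 0 + 0) = -6*I*√2 + 6 = 6 - 6*I*√2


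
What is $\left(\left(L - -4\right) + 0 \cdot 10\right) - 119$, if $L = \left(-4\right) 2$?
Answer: $-123$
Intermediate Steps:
$L = -8$
$\left(\left(L - -4\right) + 0 \cdot 10\right) - 119 = \left(\left(-8 - -4\right) + 0 \cdot 10\right) - 119 = \left(\left(-8 + 4\right) + 0\right) - 119 = \left(-4 + 0\right) - 119 = -4 - 119 = -123$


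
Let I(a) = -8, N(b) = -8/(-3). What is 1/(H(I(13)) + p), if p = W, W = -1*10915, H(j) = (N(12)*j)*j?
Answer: -3/32233 ≈ -9.3072e-5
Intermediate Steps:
N(b) = 8/3 (N(b) = -8*(-1/3) = 8/3)
H(j) = 8*j**2/3 (H(j) = (8*j/3)*j = 8*j**2/3)
W = -10915
p = -10915
1/(H(I(13)) + p) = 1/((8/3)*(-8)**2 - 10915) = 1/((8/3)*64 - 10915) = 1/(512/3 - 10915) = 1/(-32233/3) = -3/32233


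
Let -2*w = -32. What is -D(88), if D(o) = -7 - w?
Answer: 23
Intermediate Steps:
w = 16 (w = -½*(-32) = 16)
D(o) = -23 (D(o) = -7 - 1*16 = -7 - 16 = -23)
-D(88) = -1*(-23) = 23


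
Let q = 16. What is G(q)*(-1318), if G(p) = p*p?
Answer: -337408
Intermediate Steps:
G(p) = p**2
G(q)*(-1318) = 16**2*(-1318) = 256*(-1318) = -337408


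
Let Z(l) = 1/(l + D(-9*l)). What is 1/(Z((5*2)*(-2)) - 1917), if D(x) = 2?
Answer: -18/34507 ≈ -0.00052163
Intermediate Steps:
Z(l) = 1/(2 + l) (Z(l) = 1/(l + 2) = 1/(2 + l))
1/(Z((5*2)*(-2)) - 1917) = 1/(1/(2 + (5*2)*(-2)) - 1917) = 1/(1/(2 + 10*(-2)) - 1917) = 1/(1/(2 - 20) - 1917) = 1/(1/(-18) - 1917) = 1/(-1/18 - 1917) = 1/(-34507/18) = -18/34507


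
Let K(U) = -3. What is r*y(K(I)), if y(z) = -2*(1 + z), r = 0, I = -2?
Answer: 0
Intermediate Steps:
y(z) = -2 - 2*z
r*y(K(I)) = 0*(-2 - 2*(-3)) = 0*(-2 + 6) = 0*4 = 0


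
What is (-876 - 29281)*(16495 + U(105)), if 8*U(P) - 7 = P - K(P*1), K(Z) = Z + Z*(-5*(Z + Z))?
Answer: -7304538069/8 ≈ -9.1307e+8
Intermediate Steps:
K(Z) = Z - 10*Z² (K(Z) = Z + Z*(-10*Z) = Z - 10*Z²)
U(P) = 7/8 + P/8 - P*(1 - 10*P)/8 (U(P) = 7/8 + (P - P*1*(1 - 10*P))/8 = 7/8 + (P - P*(1 - 10*P))/8 = 7/8 + (P/8 - P*(1 - 10*P)/8) = 7/8 + P/8 - P*(1 - 10*P)/8)
(-876 - 29281)*(16495 + U(105)) = (-876 - 29281)*(16495 + (7/8 + (5/4)*105²)) = -30157*(16495 + (7/8 + (5/4)*11025)) = -30157*(16495 + (7/8 + 55125/4)) = -30157*(16495 + 110257/8) = -30157*242217/8 = -7304538069/8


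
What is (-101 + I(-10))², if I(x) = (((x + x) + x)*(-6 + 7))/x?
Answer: 9604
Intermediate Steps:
I(x) = 3 (I(x) = ((2*x + x)*1)/x = ((3*x)*1)/x = (3*x)/x = 3)
(-101 + I(-10))² = (-101 + 3)² = (-98)² = 9604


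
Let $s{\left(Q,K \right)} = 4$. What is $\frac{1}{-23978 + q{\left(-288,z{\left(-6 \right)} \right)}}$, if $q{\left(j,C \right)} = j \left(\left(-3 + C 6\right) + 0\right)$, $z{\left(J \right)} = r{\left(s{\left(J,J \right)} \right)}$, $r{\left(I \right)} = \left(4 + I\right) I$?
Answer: $- \frac{1}{78410} \approx -1.2753 \cdot 10^{-5}$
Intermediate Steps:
$r{\left(I \right)} = I \left(4 + I\right)$
$z{\left(J \right)} = 32$ ($z{\left(J \right)} = 4 \left(4 + 4\right) = 4 \cdot 8 = 32$)
$q{\left(j,C \right)} = j \left(-3 + 6 C\right)$ ($q{\left(j,C \right)} = j \left(\left(-3 + 6 C\right) + 0\right) = j \left(-3 + 6 C\right)$)
$\frac{1}{-23978 + q{\left(-288,z{\left(-6 \right)} \right)}} = \frac{1}{-23978 + 3 \left(-288\right) \left(-1 + 2 \cdot 32\right)} = \frac{1}{-23978 + 3 \left(-288\right) \left(-1 + 64\right)} = \frac{1}{-23978 + 3 \left(-288\right) 63} = \frac{1}{-23978 - 54432} = \frac{1}{-78410} = - \frac{1}{78410}$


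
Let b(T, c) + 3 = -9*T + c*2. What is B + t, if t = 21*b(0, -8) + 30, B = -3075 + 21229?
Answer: 17785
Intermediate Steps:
b(T, c) = -3 - 9*T + 2*c (b(T, c) = -3 + (-9*T + c*2) = -3 + (-9*T + 2*c) = -3 - 9*T + 2*c)
B = 18154
t = -369 (t = 21*(-3 - 9*0 + 2*(-8)) + 30 = 21*(-3 + 0 - 16) + 30 = 21*(-19) + 30 = -399 + 30 = -369)
B + t = 18154 - 369 = 17785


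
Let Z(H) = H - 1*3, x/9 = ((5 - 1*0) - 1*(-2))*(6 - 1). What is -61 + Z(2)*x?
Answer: -376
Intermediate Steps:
x = 315 (x = 9*(((5 - 1*0) - 1*(-2))*(6 - 1)) = 9*(((5 + 0) + 2)*5) = 9*((5 + 2)*5) = 9*(7*5) = 9*35 = 315)
Z(H) = -3 + H (Z(H) = H - 3 = -3 + H)
-61 + Z(2)*x = -61 + (-3 + 2)*315 = -61 - 1*315 = -61 - 315 = -376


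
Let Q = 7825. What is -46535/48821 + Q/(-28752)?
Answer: -1719998645/1403701392 ≈ -1.2253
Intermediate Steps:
-46535/48821 + Q/(-28752) = -46535/48821 + 7825/(-28752) = -46535*1/48821 + 7825*(-1/28752) = -46535/48821 - 7825/28752 = -1719998645/1403701392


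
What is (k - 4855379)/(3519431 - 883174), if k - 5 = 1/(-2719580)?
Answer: -13204578022921/7169511812060 ≈ -1.8418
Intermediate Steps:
k = 13597899/2719580 (k = 5 + 1/(-2719580) = 5 - 1/2719580 = 13597899/2719580 ≈ 5.0000)
(k - 4855379)/(3519431 - 883174) = (13597899/2719580 - 4855379)/(3519431 - 883174) = -13204578022921/2719580/2636257 = -13204578022921/2719580*1/2636257 = -13204578022921/7169511812060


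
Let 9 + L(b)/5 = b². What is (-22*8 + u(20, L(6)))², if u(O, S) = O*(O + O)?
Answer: 389376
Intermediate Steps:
L(b) = -45 + 5*b²
u(O, S) = 2*O² (u(O, S) = O*(2*O) = 2*O²)
(-22*8 + u(20, L(6)))² = (-22*8 + 2*20²)² = (-176 + 2*400)² = (-176 + 800)² = 624² = 389376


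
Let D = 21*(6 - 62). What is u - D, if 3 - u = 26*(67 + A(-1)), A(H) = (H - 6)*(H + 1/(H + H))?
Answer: -836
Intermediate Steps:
A(H) = (-6 + H)*(H + 1/(2*H))
D = -1176 (D = 21*(-56) = -1176)
u = -2012 (u = 3 - 26*(67 + (1/2 + (-1)**2 - 6*(-1) - 3/(-1))) = 3 - 26*(67 + (1/2 + 1 + 6 - 3*(-1))) = 3 - 26*(67 + (1/2 + 1 + 6 + 3)) = 3 - 26*(67 + 21/2) = 3 - 26*155/2 = 3 - 1*2015 = 3 - 2015 = -2012)
u - D = -2012 - 1*(-1176) = -2012 + 1176 = -836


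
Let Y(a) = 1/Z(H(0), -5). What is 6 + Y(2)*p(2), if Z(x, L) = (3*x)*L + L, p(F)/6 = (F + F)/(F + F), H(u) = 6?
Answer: 564/95 ≈ 5.9368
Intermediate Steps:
p(F) = 6 (p(F) = 6*((F + F)/(F + F)) = 6*((2*F)/((2*F))) = 6*((2*F)*(1/(2*F))) = 6*1 = 6)
Z(x, L) = L + 3*L*x (Z(x, L) = 3*L*x + L = L + 3*L*x)
Y(a) = -1/95 (Y(a) = 1/(-5*(1 + 3*6)) = 1/(-5*(1 + 18)) = 1/(-5*19) = 1/(-95) = -1/95)
6 + Y(2)*p(2) = 6 - 1/95*6 = 6 - 6/95 = 564/95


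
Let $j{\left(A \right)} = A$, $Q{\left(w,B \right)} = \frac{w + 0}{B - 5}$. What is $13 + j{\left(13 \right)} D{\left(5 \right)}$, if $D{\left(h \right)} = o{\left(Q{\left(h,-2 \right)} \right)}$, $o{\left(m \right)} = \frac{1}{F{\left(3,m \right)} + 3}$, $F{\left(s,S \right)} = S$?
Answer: $\frac{299}{16} \approx 18.688$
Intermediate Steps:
$Q{\left(w,B \right)} = \frac{w}{-5 + B}$
$o{\left(m \right)} = \frac{1}{3 + m}$ ($o{\left(m \right)} = \frac{1}{m + 3} = \frac{1}{3 + m}$)
$D{\left(h \right)} = \frac{1}{3 - \frac{h}{7}}$ ($D{\left(h \right)} = \frac{1}{3 + \frac{h}{-5 - 2}} = \frac{1}{3 + \frac{h}{-7}} = \frac{1}{3 + h \left(- \frac{1}{7}\right)} = \frac{1}{3 - \frac{h}{7}}$)
$13 + j{\left(13 \right)} D{\left(5 \right)} = 13 + 13 \left(- \frac{7}{-21 + 5}\right) = 13 + 13 \left(- \frac{7}{-16}\right) = 13 + 13 \left(\left(-7\right) \left(- \frac{1}{16}\right)\right) = 13 + 13 \cdot \frac{7}{16} = 13 + \frac{91}{16} = \frac{299}{16}$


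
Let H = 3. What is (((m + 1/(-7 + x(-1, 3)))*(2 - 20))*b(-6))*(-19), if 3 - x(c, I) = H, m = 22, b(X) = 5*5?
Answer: 1308150/7 ≈ 1.8688e+5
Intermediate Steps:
b(X) = 25
x(c, I) = 0 (x(c, I) = 3 - 1*3 = 3 - 3 = 0)
(((m + 1/(-7 + x(-1, 3)))*(2 - 20))*b(-6))*(-19) = (((22 + 1/(-7 + 0))*(2 - 20))*25)*(-19) = (((22 + 1/(-7))*(-18))*25)*(-19) = (((22 - ⅐)*(-18))*25)*(-19) = (((153/7)*(-18))*25)*(-19) = -2754/7*25*(-19) = -68850/7*(-19) = 1308150/7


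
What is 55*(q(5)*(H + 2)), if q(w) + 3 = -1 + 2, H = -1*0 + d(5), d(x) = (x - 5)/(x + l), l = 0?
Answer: -220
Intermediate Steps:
d(x) = (-5 + x)/x (d(x) = (x - 5)/(x + 0) = (-5 + x)/x)
H = 0 (H = -1*0 + (-5 + 5)/5 = 0 + (⅕)*0 = 0 + 0 = 0)
q(w) = -2 (q(w) = -3 + (-1 + 2) = -3 + 1 = -2)
55*(q(5)*(H + 2)) = 55*(-2*(0 + 2)) = 55*(-2*2) = 55*(-4) = -220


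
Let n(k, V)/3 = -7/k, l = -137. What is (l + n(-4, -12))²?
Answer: 277729/16 ≈ 17358.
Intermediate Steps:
n(k, V) = -21/k (n(k, V) = 3*(-7/k) = -21/k)
(l + n(-4, -12))² = (-137 - 21/(-4))² = (-137 - 21*(-¼))² = (-137 + 21/4)² = (-527/4)² = 277729/16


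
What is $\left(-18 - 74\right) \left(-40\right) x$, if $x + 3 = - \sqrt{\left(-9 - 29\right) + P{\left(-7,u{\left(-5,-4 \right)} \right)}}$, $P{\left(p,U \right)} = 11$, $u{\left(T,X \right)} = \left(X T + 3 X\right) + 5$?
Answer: $-11040 - 11040 i \sqrt{3} \approx -11040.0 - 19122.0 i$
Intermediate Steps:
$u{\left(T,X \right)} = 5 + 3 X + T X$ ($u{\left(T,X \right)} = \left(T X + 3 X\right) + 5 = \left(3 X + T X\right) + 5 = 5 + 3 X + T X$)
$x = -3 - 3 i \sqrt{3}$ ($x = -3 - \sqrt{\left(-9 - 29\right) + 11} = -3 - \sqrt{-38 + 11} = -3 - \sqrt{-27} = -3 - 3 i \sqrt{3} \approx -3.0 - 5.1962 i$)
$\left(-18 - 74\right) \left(-40\right) x = \left(-18 - 74\right) \left(-40\right) \left(-3 - 3 i \sqrt{3}\right) = \left(-92\right) \left(-40\right) \left(-3 - 3 i \sqrt{3}\right) = 3680 \left(-3 - 3 i \sqrt{3}\right) = -11040 - 11040 i \sqrt{3}$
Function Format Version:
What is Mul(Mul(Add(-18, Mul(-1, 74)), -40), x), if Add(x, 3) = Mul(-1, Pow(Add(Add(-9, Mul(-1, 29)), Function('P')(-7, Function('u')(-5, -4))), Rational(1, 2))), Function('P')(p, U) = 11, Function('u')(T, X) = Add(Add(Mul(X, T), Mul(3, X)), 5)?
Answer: Add(-11040, Mul(-11040, I, Pow(3, Rational(1, 2)))) ≈ Add(-11040., Mul(-19122., I))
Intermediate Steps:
Function('u')(T, X) = Add(5, Mul(3, X), Mul(T, X)) (Function('u')(T, X) = Add(Add(Mul(T, X), Mul(3, X)), 5) = Add(Add(Mul(3, X), Mul(T, X)), 5) = Add(5, Mul(3, X), Mul(T, X)))
x = Add(-3, Mul(-3, I, Pow(3, Rational(1, 2)))) (x = Add(-3, Mul(-1, Pow(Add(Add(-9, Mul(-1, 29)), 11), Rational(1, 2)))) = Add(-3, Mul(-1, Pow(Add(Add(-9, -29), 11), Rational(1, 2)))) = Add(-3, Mul(-1, Pow(Add(-38, 11), Rational(1, 2)))) = Add(-3, Mul(-1, Pow(-27, Rational(1, 2)))) = Add(-3, Mul(-1, Mul(3, I, Pow(3, Rational(1, 2))))) = Add(-3, Mul(-3, I, Pow(3, Rational(1, 2)))) ≈ Add(-3.0000, Mul(-5.1962, I)))
Mul(Mul(Add(-18, Mul(-1, 74)), -40), x) = Mul(Mul(Add(-18, Mul(-1, 74)), -40), Add(-3, Mul(-3, I, Pow(3, Rational(1, 2))))) = Mul(Mul(Add(-18, -74), -40), Add(-3, Mul(-3, I, Pow(3, Rational(1, 2))))) = Mul(Mul(-92, -40), Add(-3, Mul(-3, I, Pow(3, Rational(1, 2))))) = Mul(3680, Add(-3, Mul(-3, I, Pow(3, Rational(1, 2))))) = Add(-11040, Mul(-11040, I, Pow(3, Rational(1, 2))))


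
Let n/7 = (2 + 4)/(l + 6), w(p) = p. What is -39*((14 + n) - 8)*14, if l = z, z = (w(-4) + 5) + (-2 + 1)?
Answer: -7098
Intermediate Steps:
z = 0 (z = (-4 + 5) + (-2 + 1) = 1 - 1 = 0)
l = 0
n = 7 (n = 7*((2 + 4)/(0 + 6)) = 7*(6/6) = 7*(6*(1/6)) = 7*1 = 7)
-39*((14 + n) - 8)*14 = -39*((14 + 7) - 8)*14 = -39*(21 - 8)*14 = -39*13*14 = -507*14 = -7098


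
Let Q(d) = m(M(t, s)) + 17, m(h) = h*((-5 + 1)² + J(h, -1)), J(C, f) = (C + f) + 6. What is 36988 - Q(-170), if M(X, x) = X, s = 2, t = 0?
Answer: 36971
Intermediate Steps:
J(C, f) = 6 + C + f
m(h) = h*(21 + h) (m(h) = h*((-5 + 1)² + (6 + h - 1)) = h*((-4)² + (5 + h)) = h*(16 + (5 + h)) = h*(21 + h))
Q(d) = 17 (Q(d) = 0*(21 + 0) + 17 = 0*21 + 17 = 0 + 17 = 17)
36988 - Q(-170) = 36988 - 1*17 = 36988 - 17 = 36971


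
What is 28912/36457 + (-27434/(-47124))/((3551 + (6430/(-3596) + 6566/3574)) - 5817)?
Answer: 225367677643633897/284272691770916289 ≈ 0.79279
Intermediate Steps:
28912/36457 + (-27434/(-47124))/((3551 + (6430/(-3596) + 6566/3574)) - 5817) = 28912*(1/36457) + (-27434*(-1/47124))/((3551 + (6430*(-1/3596) + 6566*(1/3574))) - 5817) = 28912/36457 + 1247/(2142*((3551 + (-3215/1798 + 3283/1787)) - 5817)) = 28912/36457 + 1247/(2142*((3551 + 157629/3213026) - 5817)) = 28912/36457 + 1247/(2142*(11409612955/3213026 - 5817)) = 28912/36457 + 1247/(2142*(-7280559287/3213026)) = 28912/36457 + (1247/2142)*(-3213026/7280559287) = 28912/36457 - 2003321711/7797478996377 = 225367677643633897/284272691770916289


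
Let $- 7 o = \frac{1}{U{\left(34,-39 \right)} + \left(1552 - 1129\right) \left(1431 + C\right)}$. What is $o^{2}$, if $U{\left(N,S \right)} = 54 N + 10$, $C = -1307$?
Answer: $\frac{1}{144465367396} \approx 6.9221 \cdot 10^{-12}$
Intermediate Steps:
$U{\left(N,S \right)} = 10 + 54 N$
$o = - \frac{1}{380086}$ ($o = - \frac{1}{7 \left(\left(10 + 54 \cdot 34\right) + \left(1552 - 1129\right) \left(1431 - 1307\right)\right)} = - \frac{1}{7 \left(\left(10 + 1836\right) + 423 \cdot 124\right)} = - \frac{1}{7 \left(1846 + 52452\right)} = - \frac{1}{7 \cdot 54298} = \left(- \frac{1}{7}\right) \frac{1}{54298} = - \frac{1}{380086} \approx -2.631 \cdot 10^{-6}$)
$o^{2} = \left(- \frac{1}{380086}\right)^{2} = \frac{1}{144465367396}$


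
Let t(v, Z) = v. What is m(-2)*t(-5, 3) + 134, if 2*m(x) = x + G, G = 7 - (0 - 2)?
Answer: 233/2 ≈ 116.50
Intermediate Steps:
G = 9 (G = 7 - 1*(-2) = 7 + 2 = 9)
m(x) = 9/2 + x/2 (m(x) = (x + 9)/2 = (9 + x)/2 = 9/2 + x/2)
m(-2)*t(-5, 3) + 134 = (9/2 + (½)*(-2))*(-5) + 134 = (9/2 - 1)*(-5) + 134 = (7/2)*(-5) + 134 = -35/2 + 134 = 233/2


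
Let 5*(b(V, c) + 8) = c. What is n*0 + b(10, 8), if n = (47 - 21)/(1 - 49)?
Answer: -32/5 ≈ -6.4000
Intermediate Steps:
n = -13/24 (n = 26/(-48) = 26*(-1/48) = -13/24 ≈ -0.54167)
b(V, c) = -8 + c/5
n*0 + b(10, 8) = -13/24*0 + (-8 + (1/5)*8) = 0 + (-8 + 8/5) = 0 - 32/5 = -32/5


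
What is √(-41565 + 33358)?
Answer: I*√8207 ≈ 90.593*I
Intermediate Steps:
√(-41565 + 33358) = √(-8207) = I*√8207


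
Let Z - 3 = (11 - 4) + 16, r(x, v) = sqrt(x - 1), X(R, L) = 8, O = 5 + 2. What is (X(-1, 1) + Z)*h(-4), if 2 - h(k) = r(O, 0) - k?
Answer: -68 - 34*sqrt(6) ≈ -151.28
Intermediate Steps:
O = 7
r(x, v) = sqrt(-1 + x)
h(k) = 2 + k - sqrt(6) (h(k) = 2 - (sqrt(-1 + 7) - k) = 2 - (sqrt(6) - k) = 2 + (k - sqrt(6)) = 2 + k - sqrt(6))
Z = 26 (Z = 3 + ((11 - 4) + 16) = 3 + (7 + 16) = 3 + 23 = 26)
(X(-1, 1) + Z)*h(-4) = (8 + 26)*(2 - 4 - sqrt(6)) = 34*(-2 - sqrt(6)) = -68 - 34*sqrt(6)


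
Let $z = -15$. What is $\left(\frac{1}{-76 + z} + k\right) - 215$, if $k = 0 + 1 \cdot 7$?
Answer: $- \frac{18929}{91} \approx -208.01$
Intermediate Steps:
$k = 7$ ($k = 0 + 7 = 7$)
$\left(\frac{1}{-76 + z} + k\right) - 215 = \left(\frac{1}{-76 - 15} + 7\right) - 215 = \left(\frac{1}{-91} + 7\right) - 215 = \left(- \frac{1}{91} + 7\right) - 215 = \frac{636}{91} - 215 = - \frac{18929}{91}$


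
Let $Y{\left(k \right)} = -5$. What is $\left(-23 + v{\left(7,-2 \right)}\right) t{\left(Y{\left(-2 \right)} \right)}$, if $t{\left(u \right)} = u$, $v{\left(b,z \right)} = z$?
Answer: $125$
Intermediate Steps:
$\left(-23 + v{\left(7,-2 \right)}\right) t{\left(Y{\left(-2 \right)} \right)} = \left(-23 - 2\right) \left(-5\right) = \left(-25\right) \left(-5\right) = 125$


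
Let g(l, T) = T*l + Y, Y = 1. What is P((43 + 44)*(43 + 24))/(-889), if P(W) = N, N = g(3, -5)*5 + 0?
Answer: 10/127 ≈ 0.078740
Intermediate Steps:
g(l, T) = 1 + T*l (g(l, T) = T*l + 1 = 1 + T*l)
N = -70 (N = (1 - 5*3)*5 + 0 = (1 - 15)*5 + 0 = -14*5 + 0 = -70 + 0 = -70)
P(W) = -70
P((43 + 44)*(43 + 24))/(-889) = -70/(-889) = -70*(-1/889) = 10/127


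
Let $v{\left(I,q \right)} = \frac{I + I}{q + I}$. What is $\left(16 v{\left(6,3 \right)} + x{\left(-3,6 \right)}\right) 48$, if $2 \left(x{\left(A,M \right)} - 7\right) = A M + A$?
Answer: $856$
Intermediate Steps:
$x{\left(A,M \right)} = 7 + \frac{A}{2} + \frac{A M}{2}$ ($x{\left(A,M \right)} = 7 + \frac{A M + A}{2} = 7 + \frac{A + A M}{2} = 7 + \left(\frac{A}{2} + \frac{A M}{2}\right) = 7 + \frac{A}{2} + \frac{A M}{2}$)
$v{\left(I,q \right)} = \frac{2 I}{I + q}$
$\left(16 v{\left(6,3 \right)} + x{\left(-3,6 \right)}\right) 48 = \left(16 \cdot 2 \cdot 6 \frac{1}{6 + 3} + \left(7 + \frac{1}{2} \left(-3\right) + \frac{1}{2} \left(-3\right) 6\right)\right) 48 = \left(16 \cdot 2 \cdot 6 \cdot \frac{1}{9} - \frac{7}{2}\right) 48 = \left(16 \cdot \frac{4}{3} - \frac{7}{2}\right) 48 = \left(\frac{64}{3} - \frac{7}{2}\right) 48 = \frac{107}{6} \cdot 48 = 856$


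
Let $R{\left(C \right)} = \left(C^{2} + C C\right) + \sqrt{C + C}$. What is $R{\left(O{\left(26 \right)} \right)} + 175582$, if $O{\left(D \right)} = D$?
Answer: $176934 + 2 \sqrt{13} \approx 1.7694 \cdot 10^{5}$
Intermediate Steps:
$R{\left(C \right)} = 2 C^{2} + \sqrt{2} \sqrt{C}$ ($R{\left(C \right)} = \left(C^{2} + C^{2}\right) + \sqrt{2 C} = 2 C^{2} + \sqrt{2} \sqrt{C}$)
$R{\left(O{\left(26 \right)} \right)} + 175582 = \left(2 \cdot 26^{2} + \sqrt{2} \sqrt{26}\right) + 175582 = \left(2 \cdot 676 + 2 \sqrt{13}\right) + 175582 = \left(1352 + 2 \sqrt{13}\right) + 175582 = 176934 + 2 \sqrt{13}$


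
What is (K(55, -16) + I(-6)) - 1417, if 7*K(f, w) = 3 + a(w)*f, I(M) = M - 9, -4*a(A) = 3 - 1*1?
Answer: -2871/2 ≈ -1435.5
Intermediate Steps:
a(A) = -1/2 (a(A) = -(3 - 1*1)/4 = -(3 - 1)/4 = -1/4*2 = -1/2)
I(M) = -9 + M
K(f, w) = 3/7 - f/14 (K(f, w) = (3 - f/2)/7 = 3/7 - f/14)
(K(55, -16) + I(-6)) - 1417 = ((3/7 - 1/14*55) + (-9 - 6)) - 1417 = ((3/7 - 55/14) - 15) - 1417 = (-7/2 - 15) - 1417 = -37/2 - 1417 = -2871/2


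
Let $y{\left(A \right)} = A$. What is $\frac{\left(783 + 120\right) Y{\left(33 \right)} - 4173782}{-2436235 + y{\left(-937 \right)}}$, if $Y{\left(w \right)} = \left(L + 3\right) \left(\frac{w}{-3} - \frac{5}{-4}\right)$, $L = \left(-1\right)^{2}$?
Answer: $\frac{4208999}{2437172} \approx 1.727$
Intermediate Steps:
$L = 1$
$Y{\left(w \right)} = 5 - \frac{4 w}{3}$ ($Y{\left(w \right)} = \left(1 + 3\right) \left(\frac{w}{-3} - \frac{5}{-4}\right) = 4 \left(w \left(- \frac{1}{3}\right) - - \frac{5}{4}\right) = 4 \left(- \frac{w}{3} + \frac{5}{4}\right) = 4 \left(\frac{5}{4} - \frac{w}{3}\right) = 5 - \frac{4 w}{3}$)
$\frac{\left(783 + 120\right) Y{\left(33 \right)} - 4173782}{-2436235 + y{\left(-937 \right)}} = \frac{\left(783 + 120\right) \left(5 - 44\right) - 4173782}{-2436235 - 937} = \frac{903 \left(5 - 44\right) - 4173782}{-2437172} = \left(903 \left(-39\right) - 4173782\right) \left(- \frac{1}{2437172}\right) = \left(-35217 - 4173782\right) \left(- \frac{1}{2437172}\right) = \left(-4208999\right) \left(- \frac{1}{2437172}\right) = \frac{4208999}{2437172}$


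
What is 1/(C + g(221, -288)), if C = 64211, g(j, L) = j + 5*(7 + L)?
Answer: 1/63027 ≈ 1.5866e-5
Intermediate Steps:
g(j, L) = 35 + j + 5*L (g(j, L) = j + (35 + 5*L) = 35 + j + 5*L)
1/(C + g(221, -288)) = 1/(64211 + (35 + 221 + 5*(-288))) = 1/(64211 + (35 + 221 - 1440)) = 1/(64211 - 1184) = 1/63027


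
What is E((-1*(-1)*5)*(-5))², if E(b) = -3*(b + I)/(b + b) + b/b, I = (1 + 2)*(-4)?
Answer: 3721/2500 ≈ 1.4884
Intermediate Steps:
I = -12 (I = 3*(-4) = -12)
E(b) = 1 - 3*(-12 + b)/(2*b) (E(b) = -3*(b - 12)/(b + b) + b/b = -3*(-12 + b)/(2*b) + 1 = 1 - 3*(-12 + b)/(2*b))
E((-1*(-1)*5)*(-5))² = ((36 - -1*(-1)*5*(-5))/(2*(((-1*(-1)*5)*(-5)))))² = ((36 - 1*5*(-5))/(2*(((1*5)*(-5)))))² = ((36 - 5*(-5))/(2*((5*(-5)))))² = ((½)*(36 - 1*(-25))/(-25))² = ((½)*(-1/25)*(36 + 25))² = ((½)*(-1/25)*61)² = (-61/50)² = 3721/2500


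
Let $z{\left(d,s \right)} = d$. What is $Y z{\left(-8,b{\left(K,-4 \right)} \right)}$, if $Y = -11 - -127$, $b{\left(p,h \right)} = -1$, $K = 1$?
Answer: $-928$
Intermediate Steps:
$Y = 116$ ($Y = -11 + 127 = 116$)
$Y z{\left(-8,b{\left(K,-4 \right)} \right)} = 116 \left(-8\right) = -928$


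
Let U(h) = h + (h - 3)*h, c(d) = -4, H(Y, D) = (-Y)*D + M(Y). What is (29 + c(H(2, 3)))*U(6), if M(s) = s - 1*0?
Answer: 600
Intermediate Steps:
M(s) = s (M(s) = s + 0 = s)
H(Y, D) = Y - D*Y (H(Y, D) = (-Y)*D + Y = -D*Y + Y = Y - D*Y)
U(h) = h + h*(-3 + h) (U(h) = h + (-3 + h)*h = h + h*(-3 + h))
(29 + c(H(2, 3)))*U(6) = (29 - 4)*(6*(-2 + 6)) = 25*(6*4) = 25*24 = 600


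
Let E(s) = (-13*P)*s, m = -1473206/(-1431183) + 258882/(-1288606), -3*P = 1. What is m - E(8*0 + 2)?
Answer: -2409243461281/307371833483 ≈ -7.8382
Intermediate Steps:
P = -1/3 (P = -1/3*1 = -1/3 ≈ -0.33333)
m = 763937286715/922115500449 (m = -1473206*(-1/1431183) + 258882*(-1/1288606) = 1473206/1431183 - 129441/644303 = 763937286715/922115500449 ≈ 0.82846)
E(s) = 13*s/3 (E(s) = (-13*(-1/3))*s = 13*s/3)
m - E(8*0 + 2) = 763937286715/922115500449 - 13*(8*0 + 2)/3 = 763937286715/922115500449 - 13*(0 + 2)/3 = 763937286715/922115500449 - 13*2/3 = 763937286715/922115500449 - 1*26/3 = 763937286715/922115500449 - 26/3 = -2409243461281/307371833483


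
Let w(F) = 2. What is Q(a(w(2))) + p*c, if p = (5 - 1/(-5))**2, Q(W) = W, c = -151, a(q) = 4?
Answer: -101976/25 ≈ -4079.0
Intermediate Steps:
p = 676/25 (p = (5 - 1*(-1/5))**2 = (5 + 1/5)**2 = (26/5)**2 = 676/25 ≈ 27.040)
Q(a(w(2))) + p*c = 4 + (676/25)*(-151) = 4 - 102076/25 = -101976/25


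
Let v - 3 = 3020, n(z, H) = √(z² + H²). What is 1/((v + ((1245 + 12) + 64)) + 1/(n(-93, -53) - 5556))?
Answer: 134045747676/582294703769281 + √11458/582294703769281 ≈ 0.00023020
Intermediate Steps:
n(z, H) = √(H² + z²)
v = 3023 (v = 3 + 3020 = 3023)
1/((v + ((1245 + 12) + 64)) + 1/(n(-93, -53) - 5556)) = 1/((3023 + ((1245 + 12) + 64)) + 1/(√((-53)² + (-93)²) - 5556)) = 1/((3023 + (1257 + 64)) + 1/(√(2809 + 8649) - 5556)) = 1/((3023 + 1321) + 1/(√11458 - 5556)) = 1/(4344 + 1/(-5556 + √11458))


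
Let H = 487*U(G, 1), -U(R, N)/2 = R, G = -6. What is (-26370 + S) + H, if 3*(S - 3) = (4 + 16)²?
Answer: -61169/3 ≈ -20390.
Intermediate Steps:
S = 409/3 (S = 3 + (4 + 16)²/3 = 3 + (⅓)*20² = 3 + (⅓)*400 = 3 + 400/3 = 409/3 ≈ 136.33)
U(R, N) = -2*R
H = 5844 (H = 487*(-2*(-6)) = 487*12 = 5844)
(-26370 + S) + H = (-26370 + 409/3) + 5844 = -78701/3 + 5844 = -61169/3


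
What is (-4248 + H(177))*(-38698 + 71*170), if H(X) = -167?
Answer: 117562620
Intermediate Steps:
(-4248 + H(177))*(-38698 + 71*170) = (-4248 - 167)*(-38698 + 71*170) = -4415*(-38698 + 12070) = -4415*(-26628) = 117562620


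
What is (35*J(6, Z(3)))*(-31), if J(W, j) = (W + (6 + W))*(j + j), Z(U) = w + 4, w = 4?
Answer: -312480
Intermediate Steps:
Z(U) = 8 (Z(U) = 4 + 4 = 8)
J(W, j) = 2*j*(6 + 2*W) (J(W, j) = (6 + 2*W)*(2*j) = 2*j*(6 + 2*W))
(35*J(6, Z(3)))*(-31) = (35*(4*8*(3 + 6)))*(-31) = (35*(4*8*9))*(-31) = (35*288)*(-31) = 10080*(-31) = -312480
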